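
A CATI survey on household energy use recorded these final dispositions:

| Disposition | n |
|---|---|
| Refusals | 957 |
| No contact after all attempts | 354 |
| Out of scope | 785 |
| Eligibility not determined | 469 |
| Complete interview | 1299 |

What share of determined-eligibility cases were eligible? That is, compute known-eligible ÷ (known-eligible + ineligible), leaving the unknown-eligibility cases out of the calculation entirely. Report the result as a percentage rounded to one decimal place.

Determined eligible: 1299 + 957 + 354 = 2610
e = 2610 / (2610 + 785) = 2610 / 3395 = 0.7688

76.9%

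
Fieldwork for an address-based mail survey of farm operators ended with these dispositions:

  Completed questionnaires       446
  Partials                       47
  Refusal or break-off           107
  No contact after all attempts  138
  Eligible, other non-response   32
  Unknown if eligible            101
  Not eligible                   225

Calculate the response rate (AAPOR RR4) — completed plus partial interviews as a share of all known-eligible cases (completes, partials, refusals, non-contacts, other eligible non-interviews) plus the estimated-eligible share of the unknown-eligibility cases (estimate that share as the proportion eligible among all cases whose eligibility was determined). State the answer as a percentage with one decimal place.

Top → 446 + 47 = 493
Known eligible → 446 + 47 + 107 + 138 + 32 = 770
e = 770 / (770 + 225) = 770 / 995 = 0.7739
Estimated eligible among unknowns → 0.7739 × 101 = 78.16
Base → 770 + 78.16 = 848.16
RR4 = 493 / 848.16 = 0.5813

58.1%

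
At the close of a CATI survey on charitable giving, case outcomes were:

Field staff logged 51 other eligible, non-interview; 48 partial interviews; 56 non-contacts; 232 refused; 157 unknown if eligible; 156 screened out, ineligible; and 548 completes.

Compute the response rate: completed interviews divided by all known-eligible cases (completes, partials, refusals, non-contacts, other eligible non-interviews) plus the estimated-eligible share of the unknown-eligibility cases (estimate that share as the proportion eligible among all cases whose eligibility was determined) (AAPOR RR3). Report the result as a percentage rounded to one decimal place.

Numerator → 548
Eligible (known) → 548 + 48 + 232 + 56 + 51 = 935
e = 935 / (935 + 156) = 935 / 1091 = 0.8570
Eligible share of unknowns → 0.8570 × 157 = 134.55
Denominator → 935 + 134.55 = 1069.55
RR3 = 548 / 1069.55 = 0.5124

51.2%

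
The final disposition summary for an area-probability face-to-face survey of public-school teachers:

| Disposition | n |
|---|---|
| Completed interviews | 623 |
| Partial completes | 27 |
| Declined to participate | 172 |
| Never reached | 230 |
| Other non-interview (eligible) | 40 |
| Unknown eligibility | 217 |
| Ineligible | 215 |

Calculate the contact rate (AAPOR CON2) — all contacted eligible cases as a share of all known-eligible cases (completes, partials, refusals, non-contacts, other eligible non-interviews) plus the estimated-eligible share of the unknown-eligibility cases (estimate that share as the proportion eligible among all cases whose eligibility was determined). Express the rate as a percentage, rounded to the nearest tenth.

67.7%

Numerator → 623 + 27 + 172 + 40 = 862
Eligible (known) → 623 + 27 + 172 + 230 + 40 = 1092
e = 1092 / (1092 + 215) = 1092 / 1307 = 0.8355
e × U → 0.8355 × 217 = 181.30
Base → 1092 + 181.30 = 1273.30
CON2 = 862 / 1273.30 = 0.6770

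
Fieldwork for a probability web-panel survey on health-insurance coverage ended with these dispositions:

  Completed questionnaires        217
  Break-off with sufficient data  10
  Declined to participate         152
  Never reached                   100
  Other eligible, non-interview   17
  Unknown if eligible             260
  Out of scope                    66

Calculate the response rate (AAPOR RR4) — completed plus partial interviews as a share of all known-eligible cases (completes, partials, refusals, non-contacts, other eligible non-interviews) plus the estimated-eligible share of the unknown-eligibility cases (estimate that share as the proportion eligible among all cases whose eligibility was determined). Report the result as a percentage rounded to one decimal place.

Top = 217 + 10 = 227
Determined eligible = 217 + 10 + 152 + 100 + 17 = 496
e = 496 / (496 + 66) = 496 / 562 = 0.8826
Estimated eligible among unknowns = 0.8826 × 260 = 229.48
Denom = 496 + 229.48 = 725.48
RR4 = 227 / 725.48 = 0.3129

31.3%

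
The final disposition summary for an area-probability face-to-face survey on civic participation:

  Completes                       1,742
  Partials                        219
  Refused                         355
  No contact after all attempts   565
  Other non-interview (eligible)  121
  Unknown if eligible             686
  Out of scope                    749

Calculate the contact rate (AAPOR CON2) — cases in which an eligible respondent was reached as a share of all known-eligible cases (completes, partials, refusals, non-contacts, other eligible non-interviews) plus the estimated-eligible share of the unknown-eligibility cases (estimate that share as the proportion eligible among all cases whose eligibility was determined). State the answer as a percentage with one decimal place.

Numerator = 1742 + 219 + 355 + 121 = 2437
Eligible (known) = 1742 + 219 + 355 + 565 + 121 = 3002
e = 3002 / (3002 + 749) = 3002 / 3751 = 0.8003
Eligible share of unknowns = 0.8003 × 686 = 549.01
Denom = 3002 + 549.01 = 3551.01
CON2 = 2437 / 3551.01 = 0.6863

68.6%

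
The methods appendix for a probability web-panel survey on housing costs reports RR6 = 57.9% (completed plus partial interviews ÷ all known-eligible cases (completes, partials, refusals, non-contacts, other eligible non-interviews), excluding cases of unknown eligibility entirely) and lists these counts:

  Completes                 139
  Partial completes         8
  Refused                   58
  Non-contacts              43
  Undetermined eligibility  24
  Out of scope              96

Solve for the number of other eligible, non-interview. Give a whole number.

Top → 139 + 8 = 147
RR6 = 147 / D = 0.579
D = 147 / 0.579 = 253.9
Rest of base = 248
other eligible, non-interview = 253.9 − 248 ≈ 6

6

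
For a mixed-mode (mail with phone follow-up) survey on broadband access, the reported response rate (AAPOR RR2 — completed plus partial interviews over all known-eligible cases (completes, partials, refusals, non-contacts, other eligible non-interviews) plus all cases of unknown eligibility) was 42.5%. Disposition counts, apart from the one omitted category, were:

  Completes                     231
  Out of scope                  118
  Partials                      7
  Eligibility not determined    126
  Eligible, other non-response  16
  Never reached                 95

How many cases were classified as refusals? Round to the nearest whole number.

Num = 231 + 7 = 238
RR2 = 238 / D = 0.425
D = 238 / 0.425 = 560.0
Other denominator terms total 475
refusals = 560.0 − 475 ≈ 85

85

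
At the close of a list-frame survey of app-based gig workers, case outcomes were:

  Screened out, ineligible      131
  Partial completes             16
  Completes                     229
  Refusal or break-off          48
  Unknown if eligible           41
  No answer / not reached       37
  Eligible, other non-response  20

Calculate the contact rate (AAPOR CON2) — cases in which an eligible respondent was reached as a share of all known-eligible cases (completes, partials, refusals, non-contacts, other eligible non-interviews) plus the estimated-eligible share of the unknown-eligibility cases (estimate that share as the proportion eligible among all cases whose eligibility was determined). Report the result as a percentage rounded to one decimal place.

Num → 229 + 16 + 48 + 20 = 313
Determined eligible → 229 + 16 + 48 + 37 + 20 = 350
e = 350 / (350 + 131) = 350 / 481 = 0.7277
Estimated eligible among unknowns → 0.7277 × 41 = 29.84
Denominator → 350 + 29.84 = 379.84
CON2 = 313 / 379.84 = 0.8240

82.4%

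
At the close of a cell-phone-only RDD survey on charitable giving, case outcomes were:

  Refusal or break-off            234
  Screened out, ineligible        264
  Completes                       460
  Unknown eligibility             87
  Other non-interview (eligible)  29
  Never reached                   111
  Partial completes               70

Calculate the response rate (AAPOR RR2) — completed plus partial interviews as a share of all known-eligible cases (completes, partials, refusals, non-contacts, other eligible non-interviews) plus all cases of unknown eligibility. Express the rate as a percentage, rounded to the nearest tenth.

53.5%

Top: 460 + 70 = 530
Denom: 460 + 70 + 234 + 111 + 29 + 87 = 991
RR2 = 530 / 991 = 0.5348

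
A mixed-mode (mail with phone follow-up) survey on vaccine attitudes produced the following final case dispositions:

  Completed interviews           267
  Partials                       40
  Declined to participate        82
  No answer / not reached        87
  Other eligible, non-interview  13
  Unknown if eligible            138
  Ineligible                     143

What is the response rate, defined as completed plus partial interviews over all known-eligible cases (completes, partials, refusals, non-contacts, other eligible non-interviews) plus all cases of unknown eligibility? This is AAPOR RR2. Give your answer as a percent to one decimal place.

49.0%

Top → 267 + 40 = 307
Base → 267 + 40 + 82 + 87 + 13 + 138 = 627
RR2 = 307 / 627 = 0.4896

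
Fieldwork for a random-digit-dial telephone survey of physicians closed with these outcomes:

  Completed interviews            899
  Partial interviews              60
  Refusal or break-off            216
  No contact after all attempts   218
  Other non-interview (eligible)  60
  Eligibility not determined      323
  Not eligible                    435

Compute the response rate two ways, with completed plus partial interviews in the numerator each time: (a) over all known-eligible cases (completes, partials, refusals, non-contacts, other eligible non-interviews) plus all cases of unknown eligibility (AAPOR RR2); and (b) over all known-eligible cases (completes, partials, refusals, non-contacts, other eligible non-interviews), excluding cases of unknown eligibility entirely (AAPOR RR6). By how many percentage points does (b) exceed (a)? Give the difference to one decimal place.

12.0

Numerator = 899 + 60 = 959
Base = 899 + 60 + 216 + 218 + 60 + 323 = 1776
RR2 = 959 / 1776 = 0.5400
Base = 899 + 60 + 216 + 218 + 60 = 1453
RR6 = 959 / 1453 = 0.6600
Difference = 66.00 − 54.00 = 12.00 percentage points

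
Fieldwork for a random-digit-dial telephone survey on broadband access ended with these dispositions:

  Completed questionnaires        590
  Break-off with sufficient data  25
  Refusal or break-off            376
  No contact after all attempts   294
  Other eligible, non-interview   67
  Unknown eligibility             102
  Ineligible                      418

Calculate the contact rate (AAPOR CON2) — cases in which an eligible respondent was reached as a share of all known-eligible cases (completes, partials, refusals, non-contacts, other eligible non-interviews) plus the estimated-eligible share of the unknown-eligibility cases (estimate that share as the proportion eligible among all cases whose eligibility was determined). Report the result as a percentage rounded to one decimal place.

Numerator = 590 + 25 + 376 + 67 = 1058
Eligible (known) = 590 + 25 + 376 + 294 + 67 = 1352
e = 1352 / (1352 + 418) = 1352 / 1770 = 0.7638
Estimated eligible among unknowns = 0.7638 × 102 = 77.91
Denominator = 1352 + 77.91 = 1429.91
CON2 = 1058 / 1429.91 = 0.7399

74.0%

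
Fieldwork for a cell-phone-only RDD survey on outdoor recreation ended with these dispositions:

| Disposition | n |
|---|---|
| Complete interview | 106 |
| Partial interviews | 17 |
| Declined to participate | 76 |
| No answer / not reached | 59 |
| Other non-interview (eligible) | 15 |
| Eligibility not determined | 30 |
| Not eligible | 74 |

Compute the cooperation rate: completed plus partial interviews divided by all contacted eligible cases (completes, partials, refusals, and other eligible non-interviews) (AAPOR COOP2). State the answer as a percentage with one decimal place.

Numerator → 106 + 17 = 123
Denom → 106 + 17 + 76 + 15 = 214
COOP2 = 123 / 214 = 0.5748

57.5%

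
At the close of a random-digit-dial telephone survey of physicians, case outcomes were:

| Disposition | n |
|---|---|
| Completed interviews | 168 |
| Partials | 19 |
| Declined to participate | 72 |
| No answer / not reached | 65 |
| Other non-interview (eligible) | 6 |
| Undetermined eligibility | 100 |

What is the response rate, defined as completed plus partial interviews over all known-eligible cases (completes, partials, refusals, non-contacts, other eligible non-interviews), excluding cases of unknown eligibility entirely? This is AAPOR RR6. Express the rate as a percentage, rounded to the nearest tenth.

56.7%

Numerator → 168 + 19 = 187
Denominator → 168 + 19 + 72 + 65 + 6 = 330
RR6 = 187 / 330 = 0.5667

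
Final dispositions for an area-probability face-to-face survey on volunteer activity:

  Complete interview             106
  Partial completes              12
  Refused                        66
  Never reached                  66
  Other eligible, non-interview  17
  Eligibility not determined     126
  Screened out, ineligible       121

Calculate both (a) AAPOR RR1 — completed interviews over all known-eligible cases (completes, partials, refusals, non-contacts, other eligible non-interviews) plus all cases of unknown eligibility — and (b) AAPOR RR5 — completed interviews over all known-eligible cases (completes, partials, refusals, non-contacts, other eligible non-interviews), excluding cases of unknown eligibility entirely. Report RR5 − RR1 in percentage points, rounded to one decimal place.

Top: 106
Denom: 106 + 12 + 66 + 66 + 17 + 126 = 393
RR1 = 106 / 393 = 0.2697
Denom: 106 + 12 + 66 + 66 + 17 = 267
RR5 = 106 / 267 = 0.3970
Difference = 39.70 − 26.97 = 12.73 percentage points

12.7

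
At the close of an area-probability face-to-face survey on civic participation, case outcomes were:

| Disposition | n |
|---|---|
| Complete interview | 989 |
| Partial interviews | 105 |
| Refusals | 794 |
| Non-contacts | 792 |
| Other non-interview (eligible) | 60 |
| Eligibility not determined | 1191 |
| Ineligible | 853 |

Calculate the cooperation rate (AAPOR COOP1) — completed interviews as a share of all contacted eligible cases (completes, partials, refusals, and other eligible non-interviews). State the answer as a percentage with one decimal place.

50.8%

Top: 989
Base: 989 + 105 + 794 + 60 = 1948
COOP1 = 989 / 1948 = 0.5077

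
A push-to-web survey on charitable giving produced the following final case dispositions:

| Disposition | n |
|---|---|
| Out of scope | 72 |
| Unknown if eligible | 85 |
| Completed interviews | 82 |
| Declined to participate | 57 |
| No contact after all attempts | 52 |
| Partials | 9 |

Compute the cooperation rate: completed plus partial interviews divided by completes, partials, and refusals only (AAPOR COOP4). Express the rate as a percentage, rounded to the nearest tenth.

61.5%

Num → 82 + 9 = 91
Denom → 82 + 9 + 57 = 148
COOP4 = 91 / 148 = 0.6149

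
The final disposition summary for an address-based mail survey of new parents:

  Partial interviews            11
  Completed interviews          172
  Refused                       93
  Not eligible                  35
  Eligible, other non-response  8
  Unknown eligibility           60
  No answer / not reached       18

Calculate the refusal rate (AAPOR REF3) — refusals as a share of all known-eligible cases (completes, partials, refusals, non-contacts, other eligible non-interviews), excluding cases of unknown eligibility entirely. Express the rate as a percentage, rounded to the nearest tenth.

30.8%

Top = 93
Denom = 172 + 11 + 93 + 18 + 8 = 302
REF3 = 93 / 302 = 0.3079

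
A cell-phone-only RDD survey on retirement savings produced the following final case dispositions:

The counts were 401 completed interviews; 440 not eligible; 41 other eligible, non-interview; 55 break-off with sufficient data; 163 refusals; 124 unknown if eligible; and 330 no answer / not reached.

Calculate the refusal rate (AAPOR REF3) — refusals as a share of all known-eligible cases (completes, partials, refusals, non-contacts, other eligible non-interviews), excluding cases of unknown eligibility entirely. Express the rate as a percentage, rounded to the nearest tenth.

16.5%

Top = 163
Denominator = 401 + 55 + 163 + 330 + 41 = 990
REF3 = 163 / 990 = 0.1646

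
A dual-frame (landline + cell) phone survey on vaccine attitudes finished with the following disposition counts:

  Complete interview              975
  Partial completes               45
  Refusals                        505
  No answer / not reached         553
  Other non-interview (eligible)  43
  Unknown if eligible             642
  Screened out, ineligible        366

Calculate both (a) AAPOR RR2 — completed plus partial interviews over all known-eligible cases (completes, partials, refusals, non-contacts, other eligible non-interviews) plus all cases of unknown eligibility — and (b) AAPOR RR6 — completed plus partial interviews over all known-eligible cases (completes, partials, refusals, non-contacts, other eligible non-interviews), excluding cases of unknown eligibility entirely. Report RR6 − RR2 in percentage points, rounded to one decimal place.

Numerator: 975 + 45 = 1020
Denominator: 975 + 45 + 505 + 553 + 43 + 642 = 2763
RR2 = 1020 / 2763 = 0.3692
Denominator: 975 + 45 + 505 + 553 + 43 = 2121
RR6 = 1020 / 2121 = 0.4809
Difference = 48.09 − 36.92 = 11.17 percentage points

11.2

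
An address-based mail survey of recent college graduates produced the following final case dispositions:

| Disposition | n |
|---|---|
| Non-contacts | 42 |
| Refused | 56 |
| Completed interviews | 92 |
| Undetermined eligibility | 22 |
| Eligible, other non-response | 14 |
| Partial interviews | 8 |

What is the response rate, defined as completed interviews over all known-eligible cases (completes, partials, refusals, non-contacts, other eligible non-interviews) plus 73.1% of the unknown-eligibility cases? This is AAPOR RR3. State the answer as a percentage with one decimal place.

40.3%

Numerator: 92
Known eligible: 92 + 8 + 56 + 42 + 14 = 212
Eligible share of unknowns: 0.7310 × 22 = 16.08
Denominator: 212 + 16.08 = 228.08
RR3 = 92 / 228.08 = 0.4034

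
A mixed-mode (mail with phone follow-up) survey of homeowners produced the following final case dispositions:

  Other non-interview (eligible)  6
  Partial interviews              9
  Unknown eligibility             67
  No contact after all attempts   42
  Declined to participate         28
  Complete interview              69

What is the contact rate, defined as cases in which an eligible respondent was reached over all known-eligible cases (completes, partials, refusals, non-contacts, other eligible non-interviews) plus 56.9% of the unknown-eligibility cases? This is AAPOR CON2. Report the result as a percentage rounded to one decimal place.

58.3%

Numerator = 69 + 9 + 28 + 6 = 112
Determined eligible = 69 + 9 + 28 + 42 + 6 = 154
e × U = 0.5690 × 67 = 38.12
Denominator = 154 + 38.12 = 192.12
CON2 = 112 / 192.12 = 0.5830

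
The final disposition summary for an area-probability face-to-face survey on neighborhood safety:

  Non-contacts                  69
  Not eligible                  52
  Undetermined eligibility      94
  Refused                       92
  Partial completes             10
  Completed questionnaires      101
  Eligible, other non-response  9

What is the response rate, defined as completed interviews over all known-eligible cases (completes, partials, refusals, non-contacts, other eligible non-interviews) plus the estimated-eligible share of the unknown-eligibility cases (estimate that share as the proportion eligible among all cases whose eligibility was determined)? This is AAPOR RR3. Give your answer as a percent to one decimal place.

28.0%

Top → 101
Determined eligible → 101 + 10 + 92 + 69 + 9 = 281
e = 281 / (281 + 52) = 281 / 333 = 0.8438
e × U → 0.8438 × 94 = 79.32
Denominator → 281 + 79.32 = 360.32
RR3 = 101 / 360.32 = 0.2803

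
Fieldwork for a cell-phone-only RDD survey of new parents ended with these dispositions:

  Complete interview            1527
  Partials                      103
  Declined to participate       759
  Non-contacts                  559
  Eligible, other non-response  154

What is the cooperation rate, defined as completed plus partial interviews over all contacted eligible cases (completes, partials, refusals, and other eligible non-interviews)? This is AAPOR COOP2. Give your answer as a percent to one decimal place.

64.1%

Num: 1527 + 103 = 1630
Base: 1527 + 103 + 759 + 154 = 2543
COOP2 = 1630 / 2543 = 0.6410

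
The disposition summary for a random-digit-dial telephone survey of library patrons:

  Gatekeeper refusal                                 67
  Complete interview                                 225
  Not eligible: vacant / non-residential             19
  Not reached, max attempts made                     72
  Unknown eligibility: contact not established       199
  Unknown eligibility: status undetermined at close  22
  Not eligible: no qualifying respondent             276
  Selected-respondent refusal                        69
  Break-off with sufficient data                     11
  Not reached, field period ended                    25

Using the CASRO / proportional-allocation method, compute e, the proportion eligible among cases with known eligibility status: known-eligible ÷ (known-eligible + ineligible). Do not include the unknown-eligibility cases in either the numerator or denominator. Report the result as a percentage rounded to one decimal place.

Declined to participate = 67 + 69 = 136
Non-contacts = 25 + 72 = 97
Eligibility not determined = 199 + 22 = 221
Out of scope = 276 + 19 = 295
Determined eligible: 225 + 11 + 136 + 97 = 469
e = 469 / (469 + 295) = 469 / 764 = 0.6139

61.4%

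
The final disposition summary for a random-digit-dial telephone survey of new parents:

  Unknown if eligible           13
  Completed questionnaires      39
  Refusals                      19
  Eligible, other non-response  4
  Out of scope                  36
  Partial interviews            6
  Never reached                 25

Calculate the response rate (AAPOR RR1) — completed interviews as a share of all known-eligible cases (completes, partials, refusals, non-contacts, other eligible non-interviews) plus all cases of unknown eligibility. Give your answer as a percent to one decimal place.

Numerator = 39
Base = 39 + 6 + 19 + 25 + 4 + 13 = 106
RR1 = 39 / 106 = 0.3679

36.8%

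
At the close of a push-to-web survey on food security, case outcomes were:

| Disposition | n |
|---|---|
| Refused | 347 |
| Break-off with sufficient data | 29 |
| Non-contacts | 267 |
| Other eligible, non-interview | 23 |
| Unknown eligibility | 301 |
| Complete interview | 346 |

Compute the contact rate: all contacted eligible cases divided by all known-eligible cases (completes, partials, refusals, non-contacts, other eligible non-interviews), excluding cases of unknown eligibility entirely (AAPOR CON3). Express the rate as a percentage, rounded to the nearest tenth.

Num = 346 + 29 + 347 + 23 = 745
Base = 346 + 29 + 347 + 267 + 23 = 1012
CON3 = 745 / 1012 = 0.7362

73.6%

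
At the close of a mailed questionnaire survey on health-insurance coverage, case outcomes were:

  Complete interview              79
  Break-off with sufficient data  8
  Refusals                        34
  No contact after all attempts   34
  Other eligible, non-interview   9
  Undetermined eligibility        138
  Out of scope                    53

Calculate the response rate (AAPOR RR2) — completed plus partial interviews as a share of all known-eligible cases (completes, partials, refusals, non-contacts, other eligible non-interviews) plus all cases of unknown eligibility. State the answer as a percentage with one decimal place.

Numerator → 79 + 8 = 87
Denominator → 79 + 8 + 34 + 34 + 9 + 138 = 302
RR2 = 87 / 302 = 0.2881

28.8%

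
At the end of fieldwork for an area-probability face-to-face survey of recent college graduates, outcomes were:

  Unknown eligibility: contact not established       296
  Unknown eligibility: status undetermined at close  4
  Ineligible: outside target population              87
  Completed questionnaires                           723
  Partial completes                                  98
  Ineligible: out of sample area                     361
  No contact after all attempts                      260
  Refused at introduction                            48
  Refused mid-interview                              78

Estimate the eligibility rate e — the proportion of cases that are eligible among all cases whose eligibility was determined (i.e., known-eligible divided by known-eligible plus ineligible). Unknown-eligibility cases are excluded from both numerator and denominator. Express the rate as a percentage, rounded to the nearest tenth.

Refusals = 48 + 78 = 126
Eligibility not determined = 296 + 4 = 300
Out of scope = 87 + 361 = 448
Eligible (known): 723 + 98 + 126 + 260 = 1207
e = 1207 / (1207 + 448) = 1207 / 1655 = 0.7293

72.9%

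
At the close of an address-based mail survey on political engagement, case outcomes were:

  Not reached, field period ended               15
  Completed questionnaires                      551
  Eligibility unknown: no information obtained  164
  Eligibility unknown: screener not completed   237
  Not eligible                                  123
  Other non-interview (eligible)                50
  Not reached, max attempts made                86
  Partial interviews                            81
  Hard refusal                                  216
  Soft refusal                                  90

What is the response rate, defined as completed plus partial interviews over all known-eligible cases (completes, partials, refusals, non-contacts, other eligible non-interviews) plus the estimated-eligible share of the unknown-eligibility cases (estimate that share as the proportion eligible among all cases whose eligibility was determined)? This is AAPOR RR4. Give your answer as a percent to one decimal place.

43.6%

Declined to participate = 216 + 90 = 306
No answer / not reached = 15 + 86 = 101
Undetermined eligibility = 237 + 164 = 401
Numerator → 551 + 81 = 632
Eligible (known) → 551 + 81 + 306 + 101 + 50 = 1089
e = 1089 / (1089 + 123) = 1089 / 1212 = 0.8985
e × U → 0.8985 × 401 = 360.30
Denominator → 1089 + 360.30 = 1449.30
RR4 = 632 / 1449.30 = 0.4361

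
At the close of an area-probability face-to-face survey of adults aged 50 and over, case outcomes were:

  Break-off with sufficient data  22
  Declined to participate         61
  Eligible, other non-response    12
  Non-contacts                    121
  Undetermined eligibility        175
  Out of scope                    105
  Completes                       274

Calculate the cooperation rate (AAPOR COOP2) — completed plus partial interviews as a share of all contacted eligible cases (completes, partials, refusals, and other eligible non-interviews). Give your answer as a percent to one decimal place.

80.2%

Numerator = 274 + 22 = 296
Denom = 274 + 22 + 61 + 12 = 369
COOP2 = 296 / 369 = 0.8022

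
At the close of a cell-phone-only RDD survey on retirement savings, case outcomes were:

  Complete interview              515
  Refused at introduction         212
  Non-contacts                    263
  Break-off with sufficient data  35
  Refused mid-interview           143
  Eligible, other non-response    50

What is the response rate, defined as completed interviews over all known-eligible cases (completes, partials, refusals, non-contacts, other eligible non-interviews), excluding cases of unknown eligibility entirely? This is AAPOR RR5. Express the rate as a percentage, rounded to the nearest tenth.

42.3%

Refusals = 212 + 143 = 355
Num → 515
Denominator → 515 + 35 + 355 + 263 + 50 = 1218
RR5 = 515 / 1218 = 0.4228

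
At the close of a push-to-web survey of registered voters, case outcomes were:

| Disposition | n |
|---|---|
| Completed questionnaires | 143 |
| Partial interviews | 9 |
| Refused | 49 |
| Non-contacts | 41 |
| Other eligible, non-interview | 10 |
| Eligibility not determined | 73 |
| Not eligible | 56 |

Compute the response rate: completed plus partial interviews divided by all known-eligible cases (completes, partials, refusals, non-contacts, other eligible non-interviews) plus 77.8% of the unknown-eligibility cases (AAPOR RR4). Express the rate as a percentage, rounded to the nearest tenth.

49.2%

Top → 143 + 9 = 152
Eligible (known) → 143 + 9 + 49 + 41 + 10 = 252
Estimated eligible among unknowns → 0.7780 × 73 = 56.79
Base → 252 + 56.79 = 308.79
RR4 = 152 / 308.79 = 0.4922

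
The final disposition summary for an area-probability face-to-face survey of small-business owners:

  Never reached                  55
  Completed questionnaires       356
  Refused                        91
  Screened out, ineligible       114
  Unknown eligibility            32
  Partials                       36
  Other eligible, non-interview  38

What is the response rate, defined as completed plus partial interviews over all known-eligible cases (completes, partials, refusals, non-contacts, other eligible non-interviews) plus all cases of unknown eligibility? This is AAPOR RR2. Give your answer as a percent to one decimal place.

64.5%

Num → 356 + 36 = 392
Base → 356 + 36 + 91 + 55 + 38 + 32 = 608
RR2 = 392 / 608 = 0.6447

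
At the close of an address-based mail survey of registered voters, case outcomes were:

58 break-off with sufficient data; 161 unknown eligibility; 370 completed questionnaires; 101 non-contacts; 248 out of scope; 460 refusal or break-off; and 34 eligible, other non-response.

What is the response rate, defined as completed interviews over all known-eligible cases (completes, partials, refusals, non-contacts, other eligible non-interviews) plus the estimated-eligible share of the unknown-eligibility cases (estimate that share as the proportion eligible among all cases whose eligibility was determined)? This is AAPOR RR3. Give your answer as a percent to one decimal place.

32.1%

Num = 370
Known eligible = 370 + 58 + 460 + 101 + 34 = 1023
e = 1023 / (1023 + 248) = 1023 / 1271 = 0.8049
Estimated eligible among unknowns = 0.8049 × 161 = 129.59
Denom = 1023 + 129.59 = 1152.59
RR3 = 370 / 1152.59 = 0.3210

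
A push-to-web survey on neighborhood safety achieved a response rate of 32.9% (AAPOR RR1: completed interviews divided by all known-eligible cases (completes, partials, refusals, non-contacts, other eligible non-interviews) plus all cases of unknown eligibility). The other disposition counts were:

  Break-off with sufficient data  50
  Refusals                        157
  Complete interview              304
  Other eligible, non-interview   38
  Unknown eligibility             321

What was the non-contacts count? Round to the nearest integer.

54

RR1 = 304 / D = 0.329
D = 304 / 0.329 = 924.0
Rest of base = 870
non-contacts = 924.0 − 870 ≈ 54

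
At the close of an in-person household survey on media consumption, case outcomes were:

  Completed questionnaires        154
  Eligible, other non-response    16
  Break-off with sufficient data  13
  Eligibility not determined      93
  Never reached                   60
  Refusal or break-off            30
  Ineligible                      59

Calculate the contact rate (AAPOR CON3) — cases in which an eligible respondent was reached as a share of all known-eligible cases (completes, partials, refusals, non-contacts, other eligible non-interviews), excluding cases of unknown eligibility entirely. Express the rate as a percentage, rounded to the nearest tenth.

Num = 154 + 13 + 30 + 16 = 213
Denom = 154 + 13 + 30 + 60 + 16 = 273
CON3 = 213 / 273 = 0.7802

78.0%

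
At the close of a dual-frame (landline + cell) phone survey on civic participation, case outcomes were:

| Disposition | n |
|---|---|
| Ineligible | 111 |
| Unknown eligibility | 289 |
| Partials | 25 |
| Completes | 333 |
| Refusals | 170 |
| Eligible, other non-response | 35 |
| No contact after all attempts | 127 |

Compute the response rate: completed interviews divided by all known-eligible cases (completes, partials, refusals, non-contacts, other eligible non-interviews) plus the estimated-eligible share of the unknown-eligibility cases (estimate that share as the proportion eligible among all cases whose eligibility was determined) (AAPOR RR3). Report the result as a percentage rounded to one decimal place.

Num → 333
Known eligible → 333 + 25 + 170 + 127 + 35 = 690
e = 690 / (690 + 111) = 690 / 801 = 0.8614
Eligible share of unknowns → 0.8614 × 289 = 248.94
Denominator → 690 + 248.94 = 938.94
RR3 = 333 / 938.94 = 0.3547

35.5%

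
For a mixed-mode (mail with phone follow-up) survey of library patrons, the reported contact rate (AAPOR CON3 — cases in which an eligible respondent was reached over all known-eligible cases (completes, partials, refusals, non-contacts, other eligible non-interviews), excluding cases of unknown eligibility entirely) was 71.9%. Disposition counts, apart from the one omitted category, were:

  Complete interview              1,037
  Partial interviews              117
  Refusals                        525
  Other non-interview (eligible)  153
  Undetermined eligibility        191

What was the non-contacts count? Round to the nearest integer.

Top → 1037 + 117 + 525 + 153 = 1832
CON3 = 1832 / D = 0.719
D = 1832 / 0.719 = 2548.0
Rest of base = 1832
non-contacts = 2548.0 − 1832 ≈ 716

716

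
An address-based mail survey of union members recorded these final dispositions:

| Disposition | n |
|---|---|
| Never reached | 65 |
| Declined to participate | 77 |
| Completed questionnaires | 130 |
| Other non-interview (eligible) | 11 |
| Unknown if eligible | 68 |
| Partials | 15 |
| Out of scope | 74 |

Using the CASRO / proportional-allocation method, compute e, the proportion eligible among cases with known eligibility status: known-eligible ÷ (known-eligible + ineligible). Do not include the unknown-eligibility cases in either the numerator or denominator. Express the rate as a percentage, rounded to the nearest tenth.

Determined eligible: 130 + 15 + 77 + 65 + 11 = 298
e = 298 / (298 + 74) = 298 / 372 = 0.8011

80.1%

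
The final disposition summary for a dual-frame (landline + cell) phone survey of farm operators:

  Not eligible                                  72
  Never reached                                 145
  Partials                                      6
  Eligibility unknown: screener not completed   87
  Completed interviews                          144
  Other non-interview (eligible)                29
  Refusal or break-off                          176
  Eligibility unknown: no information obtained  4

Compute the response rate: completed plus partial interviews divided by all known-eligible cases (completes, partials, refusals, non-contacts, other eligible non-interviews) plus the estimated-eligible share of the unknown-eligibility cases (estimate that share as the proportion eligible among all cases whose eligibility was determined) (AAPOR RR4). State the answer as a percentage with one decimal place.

Undetermined eligibility = 87 + 4 = 91
Top: 144 + 6 = 150
Known eligible: 144 + 6 + 176 + 145 + 29 = 500
e = 500 / (500 + 72) = 500 / 572 = 0.8741
Eligible share of unknowns: 0.8741 × 91 = 79.54
Denom: 500 + 79.54 = 579.54
RR4 = 150 / 579.54 = 0.2588

25.9%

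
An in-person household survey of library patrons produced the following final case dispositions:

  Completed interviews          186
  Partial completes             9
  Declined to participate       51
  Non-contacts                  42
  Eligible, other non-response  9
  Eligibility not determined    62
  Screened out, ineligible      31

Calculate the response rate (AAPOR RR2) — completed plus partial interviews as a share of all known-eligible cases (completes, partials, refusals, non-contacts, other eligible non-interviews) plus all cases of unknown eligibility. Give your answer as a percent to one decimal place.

Num → 186 + 9 = 195
Denominator → 186 + 9 + 51 + 42 + 9 + 62 = 359
RR2 = 195 / 359 = 0.5432

54.3%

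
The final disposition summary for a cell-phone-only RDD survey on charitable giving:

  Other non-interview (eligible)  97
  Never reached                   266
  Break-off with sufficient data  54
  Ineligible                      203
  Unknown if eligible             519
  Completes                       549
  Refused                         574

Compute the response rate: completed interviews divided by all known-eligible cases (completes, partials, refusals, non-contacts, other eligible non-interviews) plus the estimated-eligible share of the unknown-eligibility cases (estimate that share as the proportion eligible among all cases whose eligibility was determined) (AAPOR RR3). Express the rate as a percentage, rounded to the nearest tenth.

27.5%

Numerator: 549
Known eligible: 549 + 54 + 574 + 266 + 97 = 1540
e = 1540 / (1540 + 203) = 1540 / 1743 = 0.8835
Estimated eligible among unknowns: 0.8835 × 519 = 458.54
Denominator: 1540 + 458.54 = 1998.54
RR3 = 549 / 1998.54 = 0.2747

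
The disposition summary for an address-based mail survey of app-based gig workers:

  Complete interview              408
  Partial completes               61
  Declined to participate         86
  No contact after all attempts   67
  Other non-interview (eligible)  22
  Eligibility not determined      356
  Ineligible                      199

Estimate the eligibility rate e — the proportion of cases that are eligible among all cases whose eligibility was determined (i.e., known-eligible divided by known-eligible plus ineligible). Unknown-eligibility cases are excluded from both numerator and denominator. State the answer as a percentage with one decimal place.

76.4%

Known eligible: 408 + 61 + 86 + 67 + 22 = 644
e = 644 / (644 + 199) = 644 / 843 = 0.7639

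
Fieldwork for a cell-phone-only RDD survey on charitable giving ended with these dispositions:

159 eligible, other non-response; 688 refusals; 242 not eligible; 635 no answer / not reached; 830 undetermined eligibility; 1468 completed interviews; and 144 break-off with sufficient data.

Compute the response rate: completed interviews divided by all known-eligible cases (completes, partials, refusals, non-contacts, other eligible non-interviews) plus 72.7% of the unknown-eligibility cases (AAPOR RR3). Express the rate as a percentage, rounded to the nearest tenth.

Top → 1468
Eligible (known) → 1468 + 144 + 688 + 635 + 159 = 3094
e × U → 0.7270 × 830 = 603.41
Denom → 3094 + 603.41 = 3697.41
RR3 = 1468 / 3697.41 = 0.3970

39.7%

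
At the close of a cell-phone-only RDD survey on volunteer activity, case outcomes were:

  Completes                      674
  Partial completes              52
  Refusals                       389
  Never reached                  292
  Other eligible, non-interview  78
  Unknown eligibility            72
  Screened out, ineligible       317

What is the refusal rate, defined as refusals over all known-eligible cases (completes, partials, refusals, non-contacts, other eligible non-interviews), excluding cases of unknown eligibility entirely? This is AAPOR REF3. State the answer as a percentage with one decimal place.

26.2%

Numerator = 389
Base = 674 + 52 + 389 + 292 + 78 = 1485
REF3 = 389 / 1485 = 0.2620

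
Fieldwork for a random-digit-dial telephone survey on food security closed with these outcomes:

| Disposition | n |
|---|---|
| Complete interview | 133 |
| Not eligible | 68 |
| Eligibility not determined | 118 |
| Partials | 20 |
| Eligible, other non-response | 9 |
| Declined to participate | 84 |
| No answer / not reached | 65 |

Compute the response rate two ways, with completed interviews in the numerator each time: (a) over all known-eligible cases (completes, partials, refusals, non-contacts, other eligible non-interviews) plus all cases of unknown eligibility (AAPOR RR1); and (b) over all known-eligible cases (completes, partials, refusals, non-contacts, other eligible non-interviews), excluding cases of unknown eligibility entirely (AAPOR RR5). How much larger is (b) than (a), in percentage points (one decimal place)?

Num = 133
Base = 133 + 20 + 84 + 65 + 9 + 118 = 429
RR1 = 133 / 429 = 0.3100
Base = 133 + 20 + 84 + 65 + 9 = 311
RR5 = 133 / 311 = 0.4277
Difference = 42.77 − 31.00 = 11.77 percentage points

11.8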